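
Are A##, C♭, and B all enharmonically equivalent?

Yes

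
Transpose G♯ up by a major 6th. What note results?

E#

G up a major sixth is E, so the target letter is E.
From G#, a major sixth is 9 semitones up: E#.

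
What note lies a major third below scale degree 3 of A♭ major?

Scale degree 3 of Ab major is C.
A major third (4 semitones) below C lands on the letter A, giving Ab.

Ab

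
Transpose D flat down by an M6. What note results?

Fb

D down a major sixth is F, so the target letter is F.
From Db, a major sixth is 9 semitones down: Fb.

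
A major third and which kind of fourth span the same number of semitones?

A major third spans 4 semitones.
A fourth spanning 4 semitones is diminished (the perfect fourth is 5).

diminished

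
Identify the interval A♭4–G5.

major seventh

The letter names run A→G, a span of 6 letter steps, so the interval is some kind of seventh.
Ab to G is 11 semitones. A major seventh is 11, so 11 makes it major.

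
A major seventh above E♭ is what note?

D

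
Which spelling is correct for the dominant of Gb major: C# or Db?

Each scale degree takes a distinct letter name. Degree 5 of a scale on G must use the letter D.
Db and C# are enharmonically the same pitch, but only Db uses the letter D, so it is the correct spelling here.

Db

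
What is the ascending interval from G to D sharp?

augmented fifth

Counting letters G–A–B–C–D gives a fifth.
G→D# = 8 semitones, 1 wider than the perfect fifth (7), so augmented.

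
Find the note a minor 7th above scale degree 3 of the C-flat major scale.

Db

Scale degree 3 of Cb major is Eb.
A minor seventh (10 semitones) above Eb lands on the letter D, giving Db.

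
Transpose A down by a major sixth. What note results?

C

A sixth below A lands on the letter C.
A major sixth spans 9 semitones, so A moves to pitch class 0. On the letter C that is C.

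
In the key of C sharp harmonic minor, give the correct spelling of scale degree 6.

A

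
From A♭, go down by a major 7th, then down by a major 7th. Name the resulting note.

A major seventh down from Ab is Bbb (letter B, 11 semitones down).
A major seventh down from Bbb is Cbb (letter C, 11 semitones down).

Cbb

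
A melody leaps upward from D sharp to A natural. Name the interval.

diminished fifth

Counting letters D–E–F–G–A gives a fifth.
D#→A = 6 semitones, 1 narrower than the perfect fifth (7), so diminished.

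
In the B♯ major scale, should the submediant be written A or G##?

G##

Each scale degree takes a distinct letter name. Degree 6 of a scale on B must use the letter G.
G## and A are enharmonically the same pitch, but only G## uses the letter G, so it is the correct spelling here.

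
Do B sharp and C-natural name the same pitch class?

Yes

B# is pitch class 0; C is pitch class 0.
All spellings map to pitch class 0, so they are enharmonically equivalent.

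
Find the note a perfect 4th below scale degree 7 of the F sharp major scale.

B#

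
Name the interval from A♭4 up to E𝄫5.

diminished fifth

The letter names run A→E, a span of 4 letter steps, so the interval is some kind of fifth.
Ab to Ebb is 6 semitones. A perfect fifth is 7, so 6 makes it diminished.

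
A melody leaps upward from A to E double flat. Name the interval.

doubly diminished fifth

Counting letters A–B–C–D–E gives a fifth.
A→Ebb = 5 semitones, 2 narrower than the perfect fifth (7), so doubly diminished.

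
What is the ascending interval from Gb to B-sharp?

The letter names run G→B, a span of 2 letter steps, so the interval is some kind of third.
Gb to B# is 6 semitones. A major third is 4, so 6 makes it doubly augmented.

doubly augmented third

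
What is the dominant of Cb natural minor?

Gb

The Cb natural minor scale runs Cb Db Ebb Fb Gb Abb Bbb.
Degree 5 is Gb.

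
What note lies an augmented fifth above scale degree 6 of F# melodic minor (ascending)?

Scale degree 6 of F# melodic minor (ascending) is D#.
An augmented fifth (8 semitones) above D# lands on the letter A, giving A##.

A##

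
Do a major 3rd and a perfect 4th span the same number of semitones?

No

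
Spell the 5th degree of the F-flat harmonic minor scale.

Cb

The Fb harmonic minor scale runs Fb Gb Abb Bbb Cb Dbb Eb.
Degree 5 is Cb.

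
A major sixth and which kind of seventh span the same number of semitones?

A major sixth spans 9 semitones.
A seventh spanning 9 semitones is diminished (the major seventh is 11).

diminished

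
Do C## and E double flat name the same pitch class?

Yes

C## is pitch class 2; Ebb is pitch class 2.
All spellings map to pitch class 2, so they are enharmonically equivalent.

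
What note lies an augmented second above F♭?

G

F up a major second is G, so the target letter is G.
From Fb, an augmented second is 3 semitones up: G.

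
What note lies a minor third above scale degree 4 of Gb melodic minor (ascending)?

Ebb

Scale degree 4 of Gb melodic minor (ascending) is Cb.
A minor third (3 semitones) above Cb lands on the letter E, giving Ebb.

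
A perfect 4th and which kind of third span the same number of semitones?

A perfect fourth spans 5 semitones.
A third spanning 5 semitones is augmented (the major third is 4).

augmented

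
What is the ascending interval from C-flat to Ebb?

Counting letters C–D–E gives a third.
Cb→Ebb = 3 semitones, 1 narrower than the major third (4), so minor.

minor third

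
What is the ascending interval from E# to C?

diminished sixth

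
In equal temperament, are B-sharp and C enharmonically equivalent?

Yes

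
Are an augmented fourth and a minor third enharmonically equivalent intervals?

An augmented fourth spans 6 semitones; a minor third spans 3.
The spans differ, so they are not enharmonic equivalents.

No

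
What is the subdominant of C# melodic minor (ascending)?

F#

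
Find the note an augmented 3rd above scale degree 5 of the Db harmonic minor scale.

C#

Scale degree 5 of Db harmonic minor is Ab.
An augmented third (5 semitones) above Ab lands on the letter C, giving C#.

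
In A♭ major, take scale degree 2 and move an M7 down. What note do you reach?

Cb

Scale degree 2 of Ab major is Bb.
A major seventh (11 semitones) below Bb lands on the letter C, giving Cb.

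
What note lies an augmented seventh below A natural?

Bbb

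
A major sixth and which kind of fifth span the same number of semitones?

doubly augmented

A major sixth spans 9 semitones.
A fifth spanning 9 semitones is doubly augmented (the perfect fifth is 7).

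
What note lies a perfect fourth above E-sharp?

A#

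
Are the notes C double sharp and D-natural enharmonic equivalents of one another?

Yes

C## = pitch class 2 and D = pitch class 2 — the same pitch class, so they are enharmonic equivalents.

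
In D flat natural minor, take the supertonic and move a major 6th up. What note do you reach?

The supertonic of Db natural minor is Eb.
A major sixth (9 semitones) above Eb lands on the letter C, giving C.

C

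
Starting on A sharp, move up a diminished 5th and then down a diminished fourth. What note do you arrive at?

B#

A diminished fifth up from A# is E (letter E, 6 semitones up).
A diminished fourth down from E is B# (letter B, 4 semitones down).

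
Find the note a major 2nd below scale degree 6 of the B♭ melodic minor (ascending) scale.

F

Scale degree 6 of Bb melodic minor (ascending) is G.
A major second (2 semitones) below G lands on the letter F, giving F.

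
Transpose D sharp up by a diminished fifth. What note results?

D up a perfect fifth is A, so the target letter is A.
From D#, a diminished fifth is 6 semitones up: A.

A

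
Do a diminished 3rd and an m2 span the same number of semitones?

No

A diminished third spans 2 semitones; a minor second spans 1.
The spans differ, so they are not enharmonic equivalents.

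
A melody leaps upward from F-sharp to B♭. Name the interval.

diminished fourth

The letter names run F→B, a span of 3 letter steps, so the interval is some kind of fourth.
F# to Bb is 4 semitones. A perfect fourth is 5, so 4 makes it diminished.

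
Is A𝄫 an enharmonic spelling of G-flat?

No

Abb is pitch class 7; Gb is pitch class 6.
The pitch classes differ (7 vs. 6), so they are not enharmonic equivalents.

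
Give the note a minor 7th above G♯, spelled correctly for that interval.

F#

G up a major seventh is F#, so the target letter is F.
From G#, a minor seventh is 10 semitones up: F#.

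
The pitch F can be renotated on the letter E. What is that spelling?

E#

F is pitch class 5. The letter E alone is pitch class 4.
To reach pitch class 5 from E requires an offset of +1 semitone, i.e. sharp: E#.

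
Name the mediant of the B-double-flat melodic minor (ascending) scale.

Dbb

Degree 3 takes the letter 2 steps above B, which is D.
In melodic minor (ascending), degree 3 sits 3 semitones above the tonic. Bbb + 3 semitones is pitch class 0, spelled on D as Dbb.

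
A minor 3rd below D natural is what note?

A third below D lands on the letter B.
A minor third spans 3 semitones, so D moves to pitch class 11. On the letter B that is B.

B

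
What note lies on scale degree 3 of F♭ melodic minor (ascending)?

The Fb melodic minor (ascending) scale runs Fb Gb Abb Bbb Cb Db Eb.
Degree 3 is Abb.

Abb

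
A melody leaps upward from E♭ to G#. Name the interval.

augmented third

The letter names run E→G, a span of 2 letter steps, so the interval is some kind of third.
Eb to G# is 5 semitones. A major third is 4, so 5 makes it augmented.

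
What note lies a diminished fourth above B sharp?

E

B up a perfect fourth is E, so the target letter is E.
From B#, a diminished fourth is 4 semitones up: E.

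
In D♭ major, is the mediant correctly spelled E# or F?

Each scale degree takes a distinct letter name. Degree 3 of a scale on D must use the letter F.
F and E# are enharmonically the same pitch, but only F uses the letter F, so it is the correct spelling here.

F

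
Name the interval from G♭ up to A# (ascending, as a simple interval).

doubly augmented second

Counting letters G–A gives a second.
Gb→A# = 4 semitones, 2 wider than the major second (2), so doubly augmented.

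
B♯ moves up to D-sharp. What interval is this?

minor third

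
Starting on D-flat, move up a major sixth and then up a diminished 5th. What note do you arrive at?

Fb

A major sixth up from Db is Bb (letter B, 9 semitones up).
A diminished fifth up from Bb is Fb (letter F, 6 semitones up).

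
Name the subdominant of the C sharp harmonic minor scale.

F#

Degree 4 takes the letter 3 steps above C, which is F.
In harmonic minor, degree 4 sits 5 semitones above the tonic. C# + 5 semitones is pitch class 6, spelled on F as F#.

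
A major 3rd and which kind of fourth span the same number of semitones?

diminished

A major third spans 4 semitones.
A fourth spanning 4 semitones is diminished (the perfect fourth is 5).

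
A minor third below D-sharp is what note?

B#

D down a major third is Bb, so the target letter is B.
From D#, a minor third is 3 semitones down: B#.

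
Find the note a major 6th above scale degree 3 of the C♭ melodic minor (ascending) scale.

Scale degree 3 of Cb melodic minor (ascending) is Ebb.
A major sixth (9 semitones) above Ebb lands on the letter C, giving Cb.

Cb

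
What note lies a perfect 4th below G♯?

G down a perfect fourth is D, so the target letter is D.
From G#, a perfect fourth is 5 semitones down: D#.

D#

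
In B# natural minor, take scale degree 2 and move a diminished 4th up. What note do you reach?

F#

Scale degree 2 of B# natural minor is C##.
A diminished fourth (4 semitones) above C## lands on the letter F, giving F#.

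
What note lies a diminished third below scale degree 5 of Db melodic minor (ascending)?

Scale degree 5 of Db melodic minor (ascending) is Ab.
A diminished third (2 semitones) below Ab lands on the letter F, giving F#.

F#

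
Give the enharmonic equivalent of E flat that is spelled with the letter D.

D#

Plain D sits 1 semitone below Eb, so on the letter D the same pitch needs a sharp: D#.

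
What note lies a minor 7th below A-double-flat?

Bbb

A seventh below A lands on the letter B.
A minor seventh spans 10 semitones, so Abb moves to pitch class 9. On the letter B that is Bbb.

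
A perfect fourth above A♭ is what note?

Db

A fourth above A lands on the letter D.
A perfect fourth spans 5 semitones, so Ab moves to pitch class 1. On the letter D that is Db.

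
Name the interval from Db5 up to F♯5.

The letter names run D→F, a span of 2 letter steps, so the interval is some kind of third.
Db to F# is 5 semitones. A major third is 4, so 5 makes it augmented.

augmented third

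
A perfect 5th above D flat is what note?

A fifth above D lands on the letter A.
A perfect fifth spans 7 semitones, so Db moves to pitch class 8. On the letter A that is Ab.

Ab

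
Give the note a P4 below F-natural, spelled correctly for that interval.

C

A fourth below F lands on the letter C.
A perfect fourth spans 5 semitones, so F moves to pitch class 0. On the letter C that is C.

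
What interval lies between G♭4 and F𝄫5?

Counting letters G–A–B–C–D–E–F gives a seventh.
Gb→Fbb = 9 semitones, 2 narrower than the major seventh (11), so diminished.

diminished seventh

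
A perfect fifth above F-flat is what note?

A fifth above F lands on the letter C.
A perfect fifth spans 7 semitones, so Fb moves to pitch class 11. On the letter C that is Cb.

Cb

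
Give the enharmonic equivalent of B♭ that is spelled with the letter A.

Plain A sits 1 semitone below Bb, so on the letter A the same pitch needs a sharp: A#.

A#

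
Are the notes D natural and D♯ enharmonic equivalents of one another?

No

Two spellings are enharmonically equivalent only if they share a pitch class.
Here D → 2, D# → 3; 2 ≠ 3, so they are not.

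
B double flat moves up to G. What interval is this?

augmented sixth

Counting letters B–C–D–E–F–G gives a sixth.
Bbb→G = 10 semitones, 1 wider than the major sixth (9), so augmented.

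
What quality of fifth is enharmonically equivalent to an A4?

An augmented fourth spans 6 semitones.
A fifth spanning 6 semitones is diminished (the perfect fifth is 7).

diminished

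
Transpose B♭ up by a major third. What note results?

D

B up a major third is D#, so the target letter is D.
From Bb, a major third is 4 semitones up: D.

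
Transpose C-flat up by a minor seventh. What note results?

A seventh above C lands on the letter B.
A minor seventh spans 10 semitones, so Cb moves to pitch class 9. On the letter B that is Bbb.

Bbb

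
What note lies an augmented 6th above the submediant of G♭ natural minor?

C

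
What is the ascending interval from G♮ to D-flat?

The letter names run G→D, a span of 4 letter steps, so the interval is some kind of fifth.
G to Db is 6 semitones. A perfect fifth is 7, so 6 makes it diminished.

diminished fifth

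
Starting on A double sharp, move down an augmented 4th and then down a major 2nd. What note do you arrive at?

An augmented fourth down from A## is E# (letter E, 6 semitones down).
A major second down from E# is D# (letter D, 2 semitones down).

D#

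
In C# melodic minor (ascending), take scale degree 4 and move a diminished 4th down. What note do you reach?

C##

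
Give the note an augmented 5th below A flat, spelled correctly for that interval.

A down a perfect fifth is D, so the target letter is D.
From Ab, an augmented fifth is 8 semitones down: Dbb.

Dbb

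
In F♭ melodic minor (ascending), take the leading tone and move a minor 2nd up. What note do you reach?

Fb

The leading tone of Fb melodic minor (ascending) is Eb.
A minor second (1 semitone) above Eb lands on the letter F, giving Fb.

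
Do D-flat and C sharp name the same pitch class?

Yes

Db is pitch class 1; C# is pitch class 1.
All spellings map to pitch class 1, so they are enharmonically equivalent.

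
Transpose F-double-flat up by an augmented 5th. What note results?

A fifth above F lands on the letter C.
An augmented fifth spans 8 semitones, so Fbb moves to pitch class 11. On the letter C that is Cb.

Cb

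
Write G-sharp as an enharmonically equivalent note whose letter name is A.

Ab

Plain A sits 1 semitone above G#, so on the letter A the same pitch needs a flat: Ab.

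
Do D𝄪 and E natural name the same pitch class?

Yes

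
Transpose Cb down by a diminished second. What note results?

A second below C lands on the letter B.
A diminished second spans 0 semitones, so Cb moves to pitch class 11. On the letter B that is B.

B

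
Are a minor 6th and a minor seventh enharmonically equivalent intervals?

A minor sixth spans 8 semitones; a minor seventh spans 10.
The spans differ, so they are not enharmonic equivalents.

No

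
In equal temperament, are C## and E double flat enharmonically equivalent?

C## = pitch class 2 and Ebb = pitch class 2 — the same pitch class, so they are enharmonic equivalents.

Yes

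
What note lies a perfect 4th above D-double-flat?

Gbb

A fourth above D lands on the letter G.
A perfect fourth spans 5 semitones, so Dbb moves to pitch class 5. On the letter G that is Gbb.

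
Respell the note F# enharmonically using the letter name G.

Gb

F# is pitch class 6. The letter G alone is pitch class 7.
To reach pitch class 6 from G requires an offset of -1 semitone, i.e. flat: Gb.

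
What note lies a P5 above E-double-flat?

Bbb

A fifth above E lands on the letter B.
A perfect fifth spans 7 semitones, so Ebb moves to pitch class 9. On the letter B that is Bbb.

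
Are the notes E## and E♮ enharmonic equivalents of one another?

No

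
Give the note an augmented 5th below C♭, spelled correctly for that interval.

C down a perfect fifth is F, so the target letter is F.
From Cb, an augmented fifth is 8 semitones down: Fbb.

Fbb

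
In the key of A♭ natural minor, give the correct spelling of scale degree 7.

Gb

Degree 7 takes the letter 6 steps above A, which is G.
In natural minor, degree 7 sits 10 semitones above the tonic. Ab + 10 semitones is pitch class 6, spelled on G as Gb.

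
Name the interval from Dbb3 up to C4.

Counting letters D–E–F–G–A–B–C gives a seventh.
Dbb→C = 12 semitones, 1 wider than the major seventh (11), so augmented.

augmented seventh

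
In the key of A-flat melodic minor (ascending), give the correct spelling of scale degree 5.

The Ab melodic minor (ascending) scale runs Ab Bb Cb Db Eb F G.
Degree 5 is Eb.

Eb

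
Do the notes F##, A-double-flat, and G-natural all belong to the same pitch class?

Yes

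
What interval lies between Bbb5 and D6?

Counting letters B–C–D gives a third.
Bbb→D = 5 semitones, 1 wider than the major third (4), so augmented.

augmented third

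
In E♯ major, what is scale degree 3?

Degree 3 takes the letter 2 steps above E, which is G.
In major, degree 3 sits 4 semitones above the tonic. E# + 4 semitones is pitch class 9, spelled on G as G##.

G##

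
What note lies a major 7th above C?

B

C up a major seventh is B, so the target letter is B.
From C, a major seventh is 11 semitones up: B.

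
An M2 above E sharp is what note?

F##

E up a major second is F#, so the target letter is F.
From E#, a major second is 2 semitones up: F##.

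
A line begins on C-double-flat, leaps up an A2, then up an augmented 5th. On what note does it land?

An augmented second up from Cbb is Db (letter D, 3 semitones up).
An augmented fifth up from Db is A (letter A, 8 semitones up).

A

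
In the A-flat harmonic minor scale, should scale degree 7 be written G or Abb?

G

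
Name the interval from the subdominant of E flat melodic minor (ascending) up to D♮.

augmented fourth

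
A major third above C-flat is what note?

Eb

A third above C lands on the letter E.
A major third spans 4 semitones, so Cb moves to pitch class 3. On the letter E that is Eb.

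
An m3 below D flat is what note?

D down a major third is Bb, so the target letter is B.
From Db, a minor third is 3 semitones down: Bb.

Bb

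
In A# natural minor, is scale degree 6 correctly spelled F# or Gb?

F#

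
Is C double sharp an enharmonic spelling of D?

Yes

C## is pitch class 2; D is pitch class 2.
All spellings map to pitch class 2, so they are enharmonically equivalent.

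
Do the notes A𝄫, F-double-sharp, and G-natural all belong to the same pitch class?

Yes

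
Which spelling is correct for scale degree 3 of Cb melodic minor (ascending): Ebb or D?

Each scale degree takes a distinct letter name. Degree 3 of a scale on C must use the letter E.
Ebb and D are enharmonically the same pitch, but only Ebb uses the letter E, so it is the correct spelling here.

Ebb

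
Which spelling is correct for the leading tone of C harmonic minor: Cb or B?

Each scale degree takes a distinct letter name. Degree 7 of a scale on C must use the letter B.
B and Cb are enharmonically the same pitch, but only B uses the letter B, so it is the correct spelling here.

B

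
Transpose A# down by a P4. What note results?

A fourth below A lands on the letter E.
A perfect fourth spans 5 semitones, so A# moves to pitch class 5. On the letter E that is E#.

E#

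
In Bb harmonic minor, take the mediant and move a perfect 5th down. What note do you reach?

Gb

The mediant of Bb harmonic minor is Db.
A perfect fifth (7 semitones) below Db lands on the letter G, giving Gb.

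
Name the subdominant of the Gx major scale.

C##

Degree 4 takes the letter 3 steps above G, which is C.
In major, degree 4 sits 5 semitones above the tonic. G## + 5 semitones is pitch class 2, spelled on C as C##.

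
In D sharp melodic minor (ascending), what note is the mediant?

Degree 3 takes the letter 2 steps above D, which is F.
In melodic minor (ascending), degree 3 sits 3 semitones above the tonic. D# + 3 semitones is pitch class 6, spelled on F as F#.

F#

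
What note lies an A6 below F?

Abb

A sixth below F lands on the letter A.
An augmented sixth spans 10 semitones, so F moves to pitch class 7. On the letter A that is Abb.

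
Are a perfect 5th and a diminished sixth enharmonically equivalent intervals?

Yes

A perfect fifth spans 7 semitones; a diminished sixth spans 7.
They are enharmonically equivalent.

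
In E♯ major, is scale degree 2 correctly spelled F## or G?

F##

Each scale degree takes a distinct letter name. Degree 2 of a scale on E must use the letter F.
F## and G are enharmonically the same pitch, but only F## uses the letter F, so it is the correct spelling here.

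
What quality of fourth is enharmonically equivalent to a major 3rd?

diminished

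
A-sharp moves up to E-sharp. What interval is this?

perfect fifth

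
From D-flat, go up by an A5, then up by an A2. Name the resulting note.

An augmented fifth up from Db is A (letter A, 8 semitones up).
An augmented second up from A is B# (letter B, 3 semitones up).

B#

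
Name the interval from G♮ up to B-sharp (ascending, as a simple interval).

augmented third

Counting letters G–A–B gives a third.
G→B# = 5 semitones, 1 wider than the major third (4), so augmented.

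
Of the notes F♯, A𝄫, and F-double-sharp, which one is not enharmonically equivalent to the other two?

F#

In 12-tone equal temperament, enharmonic equivalents share a pitch class. F# is pitch class 6; Abb is pitch class 7; F## is pitch class 7.
Abb and F## share pitch class 7, while F# is pitch class 6.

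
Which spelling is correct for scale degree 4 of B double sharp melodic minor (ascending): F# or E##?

E##

Each scale degree takes a distinct letter name. Degree 4 of a scale on B must use the letter E.
E## and F# are enharmonically the same pitch, but only E## uses the letter E, so it is the correct spelling here.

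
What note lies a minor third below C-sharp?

A#

C down a major third is Ab, so the target letter is A.
From C#, a minor third is 3 semitones down: A#.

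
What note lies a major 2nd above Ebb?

A second above E lands on the letter F.
A major second spans 2 semitones, so Ebb moves to pitch class 4. On the letter F that is Fb.

Fb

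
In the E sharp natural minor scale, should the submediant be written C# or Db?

Each scale degree takes a distinct letter name. Degree 6 of a scale on E must use the letter C.
C# and Db are enharmonically the same pitch, but only C# uses the letter C, so it is the correct spelling here.

C#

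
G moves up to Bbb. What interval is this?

The letter names run G→B, a span of 2 letter steps, so the interval is some kind of third.
G to Bbb is 2 semitones. A major third is 4, so 2 makes it diminished.

diminished third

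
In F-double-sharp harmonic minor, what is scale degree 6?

D#

Degree 6 takes the letter 5 steps above F, which is D.
In harmonic minor, degree 6 sits 8 semitones above the tonic. F## + 8 semitones is pitch class 3, spelled on D as D#.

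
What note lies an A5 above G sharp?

D##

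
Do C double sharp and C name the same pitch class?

C## is pitch class 2; C is pitch class 0.
The pitch classes differ (2 vs. 0), so they are not enharmonic equivalents.

No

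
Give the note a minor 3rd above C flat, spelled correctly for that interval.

Ebb

C up a major third is E, so the target letter is E.
From Cb, a minor third is 3 semitones up: Ebb.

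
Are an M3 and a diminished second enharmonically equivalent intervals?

No

A major third spans 4 semitones; a diminished second spans 0.
The spans differ, so they are not enharmonic equivalents.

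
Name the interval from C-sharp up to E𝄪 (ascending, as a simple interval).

Counting letters C–D–E gives a third.
C#→E## = 5 semitones, 1 wider than the major third (4), so augmented.

augmented third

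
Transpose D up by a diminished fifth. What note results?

A fifth above D lands on the letter A.
A diminished fifth spans 6 semitones, so D moves to pitch class 8. On the letter A that is Ab.

Ab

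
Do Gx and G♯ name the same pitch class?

Two spellings are enharmonically equivalent only if they share a pitch class.
Here G## → 9, G# → 8; 8 ≠ 9, so they are not.

No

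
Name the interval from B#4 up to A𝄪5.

The letter names run B→A, a span of 6 letter steps, so the interval is some kind of seventh.
B# to A## is 11 semitones. A major seventh is 11, so 11 makes it major.

major seventh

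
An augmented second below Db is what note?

A second below D lands on the letter C.
An augmented second spans 3 semitones, so Db moves to pitch class 10. On the letter C that is Cbb.

Cbb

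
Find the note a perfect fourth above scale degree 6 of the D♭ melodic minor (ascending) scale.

Scale degree 6 of Db melodic minor (ascending) is Bb.
A perfect fourth (5 semitones) above Bb lands on the letter E, giving Eb.

Eb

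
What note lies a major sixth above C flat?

C up a major sixth is A, so the target letter is A.
From Cb, a major sixth is 9 semitones up: Ab.

Ab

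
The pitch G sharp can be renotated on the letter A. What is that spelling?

G# is pitch class 8. The letter A alone is pitch class 9.
To reach pitch class 8 from A requires an offset of -1 semitone, i.e. flat: Ab.

Ab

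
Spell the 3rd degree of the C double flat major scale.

Ebb

The Cbb major scale runs Cbb Dbb Ebb Fbb Gbb Abb Bbb.
Degree 3 is Ebb.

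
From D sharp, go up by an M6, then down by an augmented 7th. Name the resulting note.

A major sixth up from D# is B# (letter B, 9 semitones up).
An augmented seventh down from B# is C (letter C, 12 semitones down).

C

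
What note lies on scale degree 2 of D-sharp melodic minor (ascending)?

Degree 2 takes the letter 1 step above D, which is E.
In melodic minor (ascending), degree 2 sits 2 semitones above the tonic. D# + 2 semitones is pitch class 5, spelled on E as E#.

E#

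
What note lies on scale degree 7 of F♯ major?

The F# major scale runs F# G# A# B C# D# E#.
Degree 7 is E#.

E#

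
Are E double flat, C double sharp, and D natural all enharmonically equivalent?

Ebb is pitch class 2; C## is pitch class 2; D is pitch class 2.
All spellings map to pitch class 2, so they are enharmonically equivalent.

Yes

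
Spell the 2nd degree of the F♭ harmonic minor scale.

Gb

The Fb harmonic minor scale runs Fb Gb Abb Bbb Cb Dbb Eb.
Degree 2 is Gb.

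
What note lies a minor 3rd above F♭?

Abb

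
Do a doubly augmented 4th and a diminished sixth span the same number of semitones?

A doubly augmented fourth spans 7 semitones; a diminished sixth spans 7.
They are enharmonically equivalent.

Yes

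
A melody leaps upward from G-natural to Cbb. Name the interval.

Counting letters G–A–B–C gives a fourth.
G→Cbb = 3 semitones, 2 narrower than the perfect fourth (5), so doubly diminished.

doubly diminished fourth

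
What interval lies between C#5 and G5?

diminished fifth

Counting letters C–D–E–F–G gives a fifth.
C#→G = 6 semitones, 1 narrower than the perfect fifth (7), so diminished.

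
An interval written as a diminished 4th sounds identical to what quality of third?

major

A diminished fourth spans 4 semitones.
A third spanning 4 semitones is major (the major third is 4).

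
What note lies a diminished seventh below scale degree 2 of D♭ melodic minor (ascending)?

F#

Scale degree 2 of Db melodic minor (ascending) is Eb.
A diminished seventh (9 semitones) below Eb lands on the letter F, giving F#.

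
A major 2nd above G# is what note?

A second above G lands on the letter A.
A major second spans 2 semitones, so G# moves to pitch class 10. On the letter A that is A#.

A#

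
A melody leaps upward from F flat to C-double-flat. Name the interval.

diminished fifth

Counting letters F–G–A–B–C gives a fifth.
Fb→Cbb = 6 semitones, 1 narrower than the perfect fifth (7), so diminished.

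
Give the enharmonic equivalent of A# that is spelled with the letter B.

Plain B sits 1 semitone above A#, so on the letter B the same pitch needs a flat: Bb.

Bb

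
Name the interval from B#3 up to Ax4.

The letter names run B→A, a span of 6 letter steps, so the interval is some kind of seventh.
B# to A## is 11 semitones. A major seventh is 11, so 11 makes it major.

major seventh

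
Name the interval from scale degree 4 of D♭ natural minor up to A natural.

augmented second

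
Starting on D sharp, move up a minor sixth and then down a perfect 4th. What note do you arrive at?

F#

A minor sixth up from D# is B (letter B, 8 semitones up).
A perfect fourth down from B is F# (letter F, 5 semitones down).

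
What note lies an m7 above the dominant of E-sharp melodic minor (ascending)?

The dominant of E# melodic minor (ascending) is B#.
A minor seventh (10 semitones) above B# lands on the letter A, giving A#.

A#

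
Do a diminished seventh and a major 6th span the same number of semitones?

Yes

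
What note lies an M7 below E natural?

A seventh below E lands on the letter F.
A major seventh spans 11 semitones, so E moves to pitch class 5. On the letter F that is F.

F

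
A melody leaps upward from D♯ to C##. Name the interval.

major seventh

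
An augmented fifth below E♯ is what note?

E down a perfect fifth is A, so the target letter is A.
From E#, an augmented fifth is 8 semitones down: A.

A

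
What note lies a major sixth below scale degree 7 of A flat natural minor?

Scale degree 7 of Ab natural minor is Gb.
A major sixth (9 semitones) below Gb lands on the letter B, giving Bbb.

Bbb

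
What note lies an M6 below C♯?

C down a major sixth is Eb, so the target letter is E.
From C#, a major sixth is 9 semitones down: E.

E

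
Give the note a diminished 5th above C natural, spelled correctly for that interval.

C up a perfect fifth is G, so the target letter is G.
From C, a diminished fifth is 6 semitones up: Gb.

Gb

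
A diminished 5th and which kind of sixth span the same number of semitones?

doubly diminished

A diminished fifth spans 6 semitones.
A sixth spanning 6 semitones is doubly diminished (the major sixth is 9).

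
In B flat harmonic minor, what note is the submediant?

Gb

The Bb harmonic minor scale runs Bb C Db Eb F Gb A.
Degree 6 is Gb.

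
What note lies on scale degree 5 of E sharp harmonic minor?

Degree 5 takes the letter 4 steps above E, which is B.
In harmonic minor, degree 5 sits 7 semitones above the tonic. E# + 7 semitones is pitch class 0, spelled on B as B#.

B#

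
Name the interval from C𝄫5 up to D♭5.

augmented second

The letter names run C→D, a span of 1 letter step, so the interval is some kind of second.
Cbb to Db is 3 semitones. A major second is 2, so 3 makes it augmented.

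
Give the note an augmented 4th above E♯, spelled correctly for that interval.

E up a perfect fourth is A, so the target letter is A.
From E#, an augmented fourth is 6 semitones up: A##.

A##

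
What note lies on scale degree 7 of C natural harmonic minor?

Degree 7 takes the letter 6 steps above C, which is B.
In harmonic minor, degree 7 sits 11 semitones above the tonic. C + 11 semitones is pitch class 11, spelled on B as B.

B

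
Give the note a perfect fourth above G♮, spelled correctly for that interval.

G up a perfect fourth is C, so the target letter is C.
From G, a perfect fourth is 5 semitones up: C.

C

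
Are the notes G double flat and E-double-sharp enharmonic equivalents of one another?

Gbb is pitch class 5; E## is pitch class 6.
The pitch classes differ (5 vs. 6), so they are not enharmonic equivalents.

No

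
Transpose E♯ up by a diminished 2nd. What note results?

F

A second above E lands on the letter F.
A diminished second spans 0 semitones, so E# moves to pitch class 5. On the letter F that is F.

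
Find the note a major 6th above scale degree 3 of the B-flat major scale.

Scale degree 3 of Bb major is D.
A major sixth (9 semitones) above D lands on the letter B, giving B.

B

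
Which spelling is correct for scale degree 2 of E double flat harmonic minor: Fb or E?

Fb

Each scale degree takes a distinct letter name. Degree 2 of a scale on E must use the letter F.
Fb and E are enharmonically the same pitch, but only Fb uses the letter F, so it is the correct spelling here.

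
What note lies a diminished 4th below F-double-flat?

Cb

F down a perfect fourth is C, so the target letter is C.
From Fbb, a diminished fourth is 4 semitones down: Cb.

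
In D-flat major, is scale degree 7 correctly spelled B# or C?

C

Each scale degree takes a distinct letter name. Degree 7 of a scale on D must use the letter C.
C and B# are enharmonically the same pitch, but only C uses the letter C, so it is the correct spelling here.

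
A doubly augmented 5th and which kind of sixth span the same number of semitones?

A doubly augmented fifth spans 9 semitones.
A sixth spanning 9 semitones is major (the major sixth is 9).

major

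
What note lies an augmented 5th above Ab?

A fifth above A lands on the letter E.
An augmented fifth spans 8 semitones, so Ab moves to pitch class 4. On the letter E that is E.

E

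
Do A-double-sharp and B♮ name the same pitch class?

A## = pitch class 11 and B = pitch class 11 — the same pitch class, so they are enharmonic equivalents.

Yes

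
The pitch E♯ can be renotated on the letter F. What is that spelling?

F

Plain F sits at the same pitch as E#, so on the letter F the same pitch needs a natural: F.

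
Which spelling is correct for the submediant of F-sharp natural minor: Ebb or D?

D

Each scale degree takes a distinct letter name. Degree 6 of a scale on F must use the letter D.
D and Ebb are enharmonically the same pitch, but only D uses the letter D, so it is the correct spelling here.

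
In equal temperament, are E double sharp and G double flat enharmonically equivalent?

No

E## is pitch class 6; Gbb is pitch class 5.
The pitch classes differ (6 vs. 5), so they are not enharmonic equivalents.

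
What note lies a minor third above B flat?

Db

A third above B lands on the letter D.
A minor third spans 3 semitones, so Bb moves to pitch class 1. On the letter D that is Db.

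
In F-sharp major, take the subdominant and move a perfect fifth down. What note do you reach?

The subdominant of F# major is B.
A perfect fifth (7 semitones) below B lands on the letter E, giving E.

E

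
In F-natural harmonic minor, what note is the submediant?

Db

The F harmonic minor scale runs F G Ab Bb C Db E.
Degree 6 is Db.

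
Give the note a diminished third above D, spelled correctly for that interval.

Fb

A third above D lands on the letter F.
A diminished third spans 2 semitones, so D moves to pitch class 4. On the letter F that is Fb.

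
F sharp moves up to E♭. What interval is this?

The letter names run F→E, a span of 6 letter steps, so the interval is some kind of seventh.
F# to Eb is 9 semitones. A major seventh is 11, so 9 makes it diminished.

diminished seventh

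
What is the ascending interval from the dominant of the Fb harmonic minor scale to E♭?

major third

The dominant of Fb harmonic minor is Cb.
Cb up to Eb: letters C→E make it a third; 4 semitones makes it major.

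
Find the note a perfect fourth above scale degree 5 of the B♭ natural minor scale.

Scale degree 5 of Bb natural minor is F.
A perfect fourth (5 semitones) above F lands on the letter B, giving Bb.

Bb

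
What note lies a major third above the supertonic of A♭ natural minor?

The supertonic of Ab natural minor is Bb.
A major third (4 semitones) above Bb lands on the letter D, giving D.

D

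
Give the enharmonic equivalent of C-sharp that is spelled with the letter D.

Db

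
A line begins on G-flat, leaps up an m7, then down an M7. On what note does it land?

A minor seventh up from Gb is Fb (letter F, 10 semitones up).
A major seventh down from Fb is Gbb (letter G, 11 semitones down).

Gbb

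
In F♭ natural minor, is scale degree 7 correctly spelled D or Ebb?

Each scale degree takes a distinct letter name. Degree 7 of a scale on F must use the letter E.
Ebb and D are enharmonically the same pitch, but only Ebb uses the letter E, so it is the correct spelling here.

Ebb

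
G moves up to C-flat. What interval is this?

diminished fourth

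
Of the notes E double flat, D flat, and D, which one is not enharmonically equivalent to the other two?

In 12-tone equal temperament, enharmonic equivalents share a pitch class. Ebb is pitch class 2; Db is pitch class 1; D is pitch class 2.
Ebb and D share pitch class 2, while Db is pitch class 1.

Db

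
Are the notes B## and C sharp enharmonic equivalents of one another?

B## = pitch class 1 and C# = pitch class 1 — the same pitch class, so they are enharmonic equivalents.

Yes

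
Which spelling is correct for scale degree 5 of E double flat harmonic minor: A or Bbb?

Each scale degree takes a distinct letter name. Degree 5 of a scale on E must use the letter B.
Bbb and A are enharmonically the same pitch, but only Bbb uses the letter B, so it is the correct spelling here.

Bbb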